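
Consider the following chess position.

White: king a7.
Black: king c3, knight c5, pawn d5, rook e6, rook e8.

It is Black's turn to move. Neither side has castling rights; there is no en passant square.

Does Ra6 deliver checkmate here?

After Ra6: white king on a7; in check: yes, from the black rook on a6.
King squares — a6: attacked by Nc5; b6: attacked by Ra6; b7: attacked by Nc5; a8: attacked by Ra6; b8: attacked by Re8.
White has no legal moves → checkmate.

yes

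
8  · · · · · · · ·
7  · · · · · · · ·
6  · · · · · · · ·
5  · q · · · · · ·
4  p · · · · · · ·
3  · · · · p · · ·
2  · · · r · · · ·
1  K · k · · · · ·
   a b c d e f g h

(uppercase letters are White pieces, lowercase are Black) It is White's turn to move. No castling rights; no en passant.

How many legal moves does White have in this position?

White to move; king on a1.
In check: no.
Legal moves: none.
Count: 0.

0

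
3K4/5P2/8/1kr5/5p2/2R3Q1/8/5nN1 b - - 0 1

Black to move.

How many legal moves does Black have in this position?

22

Black to move; king on b5.
In check: no.
Legal moves: Rc8+, Rc7, Rc6, Rh5, Rg5, Rf5, Re5, Rd5+, Rc4, Rxc3, Kc6, Kb6, Ka6, Ka5, Kb4, Ka4, Nxg3, Ne3, Nh2, Nd2, fxg3, f3.
Count: 22.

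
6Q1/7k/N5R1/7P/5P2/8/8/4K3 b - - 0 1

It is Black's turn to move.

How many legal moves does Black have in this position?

0

Black to move; king on h7.
In check: yes, from the white queen on g8.
Legal moves: none.
Count: 0.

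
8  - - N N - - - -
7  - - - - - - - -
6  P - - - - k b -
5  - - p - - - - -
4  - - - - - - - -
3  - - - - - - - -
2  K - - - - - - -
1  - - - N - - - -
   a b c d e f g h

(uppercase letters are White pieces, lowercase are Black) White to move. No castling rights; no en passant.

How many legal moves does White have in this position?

White to move; king on a2.
In check: no.
Legal moves: Nf7, Nb7, Ne6, Nc6, Ne7, Na7, Nd6, Nb6, Kb3, Ka3, Kb2, Ka1, Ne3, Nc3, Nf2, Nb2, a7.
Count: 17.

17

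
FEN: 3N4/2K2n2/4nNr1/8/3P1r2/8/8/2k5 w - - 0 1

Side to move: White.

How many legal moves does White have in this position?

White to move; king on c7.
In check: yes, from the black knight on e6.
Legal moves: Kc8, Kb8, Kd7, Kb7, Kc6, Kb6, Nxe6.
Count: 7.

7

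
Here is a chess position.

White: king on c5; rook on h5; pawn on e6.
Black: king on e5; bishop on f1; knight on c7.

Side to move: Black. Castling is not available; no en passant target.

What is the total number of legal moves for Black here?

4

Black to move; king on e5.
In check: yes, from the white rook on h5.
Legal moves: Kf6, Kxe6, Kf4, Ke4.
Count: 4.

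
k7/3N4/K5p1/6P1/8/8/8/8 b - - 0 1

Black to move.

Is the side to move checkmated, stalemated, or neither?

stalemate

Black to move; black king on a8.
In check: no.
King squares — a7: attacked by Ka6; b7: attacked by Ka6; b8: attacked by Nd7.
Legal moves for Black: none.
Not in check and no legal moves → stalemate.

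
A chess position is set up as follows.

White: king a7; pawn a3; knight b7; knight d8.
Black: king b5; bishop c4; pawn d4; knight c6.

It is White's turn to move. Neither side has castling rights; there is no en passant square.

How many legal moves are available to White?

White to move; king on a7.
In check: yes, from the black knight on c6.
Legal moves: Ka8, Nxc6.
Count: 2.

2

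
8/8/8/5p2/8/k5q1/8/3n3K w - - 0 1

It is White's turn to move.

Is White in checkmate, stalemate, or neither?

stalemate

White to move; white king on h1.
In check: no.
King squares — g1: attacked by Qg3; g2: attacked by Qg3; h2: attacked by Qg3.
Legal moves for White: none.
Not in check and no legal moves → stalemate.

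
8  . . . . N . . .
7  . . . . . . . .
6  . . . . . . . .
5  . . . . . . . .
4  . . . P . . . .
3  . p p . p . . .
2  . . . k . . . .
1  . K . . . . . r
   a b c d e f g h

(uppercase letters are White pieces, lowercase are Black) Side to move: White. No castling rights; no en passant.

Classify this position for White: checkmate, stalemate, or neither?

White to move; white king on b1.
In check: yes, from the black rook on h1.
King squares — a1: attacked by Rh1; c1: attacked by Rh1; a2: attacked by Pb3; b2: attacked by Pc3; c2: attacked by Kd2.
Legal moves for White: none.
In check with no legal moves → checkmate.

checkmate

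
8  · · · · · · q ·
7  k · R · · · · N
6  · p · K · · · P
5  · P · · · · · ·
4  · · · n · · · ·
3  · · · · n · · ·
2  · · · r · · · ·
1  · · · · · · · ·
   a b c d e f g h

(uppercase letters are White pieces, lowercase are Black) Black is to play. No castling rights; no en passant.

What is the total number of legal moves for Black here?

Black to move; king on a7.
In check: yes, from the white rook on c7.
Legal moves: Kb8, Ka8.
Count: 2.

2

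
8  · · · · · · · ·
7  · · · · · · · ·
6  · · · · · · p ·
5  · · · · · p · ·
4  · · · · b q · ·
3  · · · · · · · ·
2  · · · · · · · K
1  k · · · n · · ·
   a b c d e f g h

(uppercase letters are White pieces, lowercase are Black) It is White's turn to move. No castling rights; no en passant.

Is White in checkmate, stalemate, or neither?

White to move; white king on h2.
In check: yes, from the black queen on f4.
Legal moves for White: Kh3, Kg1.
White is in check but has 2 legal moves → neither.

neither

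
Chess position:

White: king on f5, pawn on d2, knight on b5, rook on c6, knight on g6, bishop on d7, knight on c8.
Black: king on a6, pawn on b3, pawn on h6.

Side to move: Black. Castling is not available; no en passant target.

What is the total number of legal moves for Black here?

Black to move; king on a6.
In check: yes, from the white rook on c6.
Legal moves: Kb7, Kxb5, Ka5.
Count: 3.

3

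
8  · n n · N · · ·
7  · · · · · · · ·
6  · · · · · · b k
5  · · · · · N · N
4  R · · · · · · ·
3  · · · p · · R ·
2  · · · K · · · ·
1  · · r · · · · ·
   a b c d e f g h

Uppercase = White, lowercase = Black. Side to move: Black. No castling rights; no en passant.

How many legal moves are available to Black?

Black to move; king on h6.
In check: yes, from the white knight on f5.
Legal moves: Kh7, Kxh5, Bxf5.
Count: 3.

3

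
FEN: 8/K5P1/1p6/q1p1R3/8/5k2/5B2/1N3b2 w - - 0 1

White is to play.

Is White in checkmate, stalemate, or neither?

neither

White to move; white king on a7.
In check: yes, from the black queen on a5.
Legal moves for White: Kb8, Kb7.
White is in check but has 2 legal moves → neither.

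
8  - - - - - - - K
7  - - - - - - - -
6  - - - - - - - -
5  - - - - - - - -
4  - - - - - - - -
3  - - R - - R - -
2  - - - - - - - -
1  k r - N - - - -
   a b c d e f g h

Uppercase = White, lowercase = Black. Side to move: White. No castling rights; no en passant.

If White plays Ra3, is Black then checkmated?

yes

After Ra3: black king on a1; in check: yes, from the white rook on a3.
King squares — b1: own rook; a2: attacked by Ra3; b2: attacked by Nd1.
Black has no legal moves → checkmate.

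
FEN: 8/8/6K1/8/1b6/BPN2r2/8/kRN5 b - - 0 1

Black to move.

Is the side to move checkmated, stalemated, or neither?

Black to move; black king on a1.
In check: yes, from the white rook on b1.
King squares — b1: attacked by Nc3; a2: attacked by Nc1; b2: attacked by Rb1.
Legal moves for Black: none.
In check with no legal moves → checkmate.

checkmate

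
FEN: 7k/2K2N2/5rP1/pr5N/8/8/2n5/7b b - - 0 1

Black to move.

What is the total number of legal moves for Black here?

2

Black to move; king on h8.
In check: yes, from the white knight on f7.
Legal moves: Kg8, Rxf7+.
Count: 2.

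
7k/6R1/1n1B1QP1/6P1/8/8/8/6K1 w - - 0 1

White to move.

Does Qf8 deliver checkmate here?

After Qf8: black king on h8; in check: yes, from the white queen on f8.
King squares — g7: attacked by Qf8; h7: attacked by Pg6; g8: attacked by Rg7.
Black has no legal moves → checkmate.

yes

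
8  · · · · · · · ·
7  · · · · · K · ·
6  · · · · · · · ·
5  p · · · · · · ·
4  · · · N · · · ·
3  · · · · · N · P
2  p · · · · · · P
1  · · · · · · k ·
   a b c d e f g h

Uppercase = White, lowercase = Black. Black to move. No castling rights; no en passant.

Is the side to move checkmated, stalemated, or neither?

neither

Black to move; black king on g1.
In check: yes, from the white knight on f3.
Legal moves for Black: Kg2, Kf2, Kh1, Kf1.
Black is in check but has 4 legal moves → neither.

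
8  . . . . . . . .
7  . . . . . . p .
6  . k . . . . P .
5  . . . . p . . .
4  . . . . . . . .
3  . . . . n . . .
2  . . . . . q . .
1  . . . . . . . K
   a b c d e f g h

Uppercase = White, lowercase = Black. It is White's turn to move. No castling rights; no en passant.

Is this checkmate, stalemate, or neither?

stalemate

White to move; white king on h1.
In check: no.
King squares — g1: attacked by Qf2; g2: attacked by Qf2; h2: attacked by Qf2.
Legal moves for White: none.
Not in check and no legal moves → stalemate.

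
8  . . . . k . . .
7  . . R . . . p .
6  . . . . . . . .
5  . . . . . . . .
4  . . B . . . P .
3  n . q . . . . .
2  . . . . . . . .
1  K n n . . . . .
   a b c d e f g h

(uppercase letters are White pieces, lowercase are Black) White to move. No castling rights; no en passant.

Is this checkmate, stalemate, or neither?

White to move; white king on a1.
In check: yes, from the black queen on c3.
King squares — b1: attacked by Na3; a2: attacked by Nc1; b2: attacked by Qc3.
Legal moves for White: none.
In check with no legal moves → checkmate.

checkmate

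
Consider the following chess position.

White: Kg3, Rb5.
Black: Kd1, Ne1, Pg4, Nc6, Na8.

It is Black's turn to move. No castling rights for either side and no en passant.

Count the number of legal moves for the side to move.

Black to move; king on d1.
In check: no.
Legal moves: Nc7, Nb6, Nd8, Nb8, Ne7, Na7, Ne5, Na5, Nd4, Nb4, Nf3, Nd3, Ng2, Nc2, Ke2, Kd2, Kc2, Kc1.
Count: 18.

18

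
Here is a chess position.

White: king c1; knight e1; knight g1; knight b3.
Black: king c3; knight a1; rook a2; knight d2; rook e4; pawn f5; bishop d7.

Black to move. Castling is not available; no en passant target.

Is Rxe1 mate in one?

yes

After Rxe1: white king on c1; in check: yes, from the black rook on e1.
King squares — b1: attacked by Re1; d1: attacked by Re1; b2: attacked by Ra2; c2: attacked by Na1; d2: attacked by Ra2.
White has no legal moves → checkmate.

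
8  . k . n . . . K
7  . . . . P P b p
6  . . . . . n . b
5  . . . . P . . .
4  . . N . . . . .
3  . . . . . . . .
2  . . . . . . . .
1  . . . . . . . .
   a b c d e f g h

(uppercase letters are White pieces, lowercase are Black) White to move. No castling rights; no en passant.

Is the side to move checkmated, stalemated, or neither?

White to move; white king on h8.
In check: yes, from the black bishop on g7.
King squares — g7: attacked by Bh6; h7: attacked by Nf6; g8: attacked by Nf6.
Legal moves for White: none.
In check with no legal moves → checkmate.

checkmate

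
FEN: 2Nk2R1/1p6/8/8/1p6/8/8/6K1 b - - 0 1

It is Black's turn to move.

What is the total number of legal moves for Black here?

Black to move; king on d8.
In check: yes, from the white rook on g8.
Legal moves: Kd7, Kc7.
Count: 2.

2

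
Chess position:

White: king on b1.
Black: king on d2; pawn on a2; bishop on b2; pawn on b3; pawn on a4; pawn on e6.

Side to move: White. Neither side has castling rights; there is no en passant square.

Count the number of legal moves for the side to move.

1

White to move; king on b1.
In check: yes, from the black pawn on a2.
Legal moves: Kxb2.
Count: 1.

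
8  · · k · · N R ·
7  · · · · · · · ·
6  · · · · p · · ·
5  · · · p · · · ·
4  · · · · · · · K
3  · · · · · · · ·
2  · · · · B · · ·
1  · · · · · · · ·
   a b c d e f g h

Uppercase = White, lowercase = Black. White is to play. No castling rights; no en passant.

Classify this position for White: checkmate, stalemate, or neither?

White to move; white king on h4.
In check: no.
Legal moves for White include: Rh8, Rg7, Rg6, Rg5, Rg4, Rg3, Rg2, Rg1, Nh7+, Nd7+, Ng6+, Nxe6+, Kh5, Kg5, Kg4, Kh3, Kg3, Ba6+, ... (list truncated; more exist).
White has legal moves and is not in check → neither.

neither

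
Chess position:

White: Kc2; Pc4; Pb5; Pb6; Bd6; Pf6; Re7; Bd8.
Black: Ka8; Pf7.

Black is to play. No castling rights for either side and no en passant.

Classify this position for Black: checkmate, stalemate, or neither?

stalemate

Black to move; black king on a8.
In check: no.
King squares — a7: attacked by Pb6; b7: attacked by Re7; b8: attacked by Bd6.
Legal moves for Black: none.
Not in check and no legal moves → stalemate.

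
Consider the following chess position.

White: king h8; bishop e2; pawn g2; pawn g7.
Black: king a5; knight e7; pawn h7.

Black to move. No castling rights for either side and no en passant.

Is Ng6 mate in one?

After Ng6: white king on h8; in check: yes, from the black knight on g6.
White has 2 legal replies: Kg8, Kxh7.
In check but a legal move exists → not checkmate.

no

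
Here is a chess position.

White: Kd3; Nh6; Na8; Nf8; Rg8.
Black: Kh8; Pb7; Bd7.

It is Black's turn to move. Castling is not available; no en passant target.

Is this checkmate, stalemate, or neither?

Black to move; black king on h8.
In check: yes, from the white rook on g8.
King squares — g7: attacked by Rg8; h7: attacked by Nf8; g8: attacked by Nh6.
Legal moves for Black: none.
In check with no legal moves → checkmate.

checkmate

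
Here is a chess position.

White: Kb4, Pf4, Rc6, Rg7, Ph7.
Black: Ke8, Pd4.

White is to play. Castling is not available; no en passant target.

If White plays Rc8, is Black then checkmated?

yes

After Rc8: black king on e8; in check: yes, from the white rook on c8.
King squares — d7: attacked by Rg7; e7: attacked by Rg7; f7: attacked by Rg7; d8: attacked by Rc8; f8: attacked by Rc8.
Black has no legal moves → checkmate.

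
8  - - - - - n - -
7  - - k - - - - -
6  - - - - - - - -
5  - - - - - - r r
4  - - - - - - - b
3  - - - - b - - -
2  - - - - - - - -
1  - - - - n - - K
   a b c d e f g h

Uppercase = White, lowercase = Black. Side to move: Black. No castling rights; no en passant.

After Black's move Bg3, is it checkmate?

yes

After Bg3: white king on h1; in check: yes, from the black rook on h5.
King squares — g1: attacked by Be3; g2: attacked by Ne1; h2: attacked by Bg3.
White has no legal moves → checkmate.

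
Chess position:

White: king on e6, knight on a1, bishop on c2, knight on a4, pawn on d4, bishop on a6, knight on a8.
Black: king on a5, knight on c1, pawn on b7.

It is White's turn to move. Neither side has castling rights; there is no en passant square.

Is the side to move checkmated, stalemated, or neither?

White to move; white king on e6.
In check: no.
Legal moves for White include: Nc7, N8b6, Kf7, Ke7, Kd7, Kf6, Kd6, Kf5, Ke5, Kd5, Bxb7, Bb5, Bc4, Bad3, Be2, Bf1, N4b6, Nc5, ... (list truncated; more exist).
White has legal moves and is not in check → neither.

neither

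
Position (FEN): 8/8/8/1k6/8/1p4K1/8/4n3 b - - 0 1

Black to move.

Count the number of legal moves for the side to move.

Black to move; king on b5.
In check: no.
Legal moves: Kc6, Kb6, Ka6, Kc5, Ka5, Kc4, Kb4, Ka4, Nf3, Nd3, Ng2, Nc2, b2.
Count: 13.

13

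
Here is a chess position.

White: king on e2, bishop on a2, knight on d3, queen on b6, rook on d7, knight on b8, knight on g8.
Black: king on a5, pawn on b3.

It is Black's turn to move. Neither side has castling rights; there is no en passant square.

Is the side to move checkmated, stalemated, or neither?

neither

Black to move; black king on a5.
In check: yes, from the white queen on b6.
King squares — a4: available; b4: attacked by Nd3; b5: attacked by Qb6; a6: attacked by Qb6; b6: available.
Legal moves for Black: Kxb6, Ka4.
Black is in check but has 2 legal moves → neither.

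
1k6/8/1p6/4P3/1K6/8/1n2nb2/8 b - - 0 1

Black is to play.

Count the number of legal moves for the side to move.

Black to move; king on b8.
In check: no.
Legal moves: Kc8, Ka8, Kc7, Kb7, Ka7, Bc5+, Bh4, Bd4, Bg3, Be3, Bg1, Be1+, Nf4, Nd4, Ng3, Nc3, Ng1, Nc1, Nc4, Na4, Nd3+, Nd1, b5.
Count: 23.

23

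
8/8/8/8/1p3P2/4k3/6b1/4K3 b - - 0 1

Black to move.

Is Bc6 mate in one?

no

After Bc6: white king on e1; in check: no.
White is not in check, so this cannot be checkmate.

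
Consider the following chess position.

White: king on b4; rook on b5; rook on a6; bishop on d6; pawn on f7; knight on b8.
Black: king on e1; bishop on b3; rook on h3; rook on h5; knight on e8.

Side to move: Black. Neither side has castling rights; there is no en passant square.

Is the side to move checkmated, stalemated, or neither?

Black to move; black king on e1.
In check: no.
Legal moves for Black include: Ng7, Nc7, Nf6, Nxd6, Rh8, Rh7, Rh6, Rg5, Rf5, Re5, Rd5, Rc5, Rxb5+, R5h4+, R3h4+, Rg3, Rf3, Re3, ... (list truncated; more exist).
Black has legal moves and is not in check → neither.

neither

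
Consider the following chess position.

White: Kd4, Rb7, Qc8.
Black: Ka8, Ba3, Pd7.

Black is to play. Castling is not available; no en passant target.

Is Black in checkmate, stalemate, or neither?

checkmate

Black to move; black king on a8.
In check: yes, from the white queen on c8.
King squares — a7: attacked by Rb7; b7: attacked by Qc8; b8: attacked by Rb7.
Legal moves for Black: none.
In check with no legal moves → checkmate.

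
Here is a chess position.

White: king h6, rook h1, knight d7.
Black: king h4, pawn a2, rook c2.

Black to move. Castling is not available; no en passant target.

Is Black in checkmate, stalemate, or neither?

Black to move; black king on h4.
In check: yes, from the white rook on h1.
Legal moves for Black: Kg4, Kg3, Rh2.
Black is in check but has 3 legal moves → neither.

neither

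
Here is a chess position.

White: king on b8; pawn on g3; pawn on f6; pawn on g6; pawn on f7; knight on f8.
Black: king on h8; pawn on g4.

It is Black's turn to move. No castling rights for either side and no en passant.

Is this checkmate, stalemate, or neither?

stalemate

Black to move; black king on h8.
In check: no.
King squares — g7: attacked by Pf6; h7: attacked by Pg6; g8: attacked by Pf7.
Legal moves for Black: none.
Not in check and no legal moves → stalemate.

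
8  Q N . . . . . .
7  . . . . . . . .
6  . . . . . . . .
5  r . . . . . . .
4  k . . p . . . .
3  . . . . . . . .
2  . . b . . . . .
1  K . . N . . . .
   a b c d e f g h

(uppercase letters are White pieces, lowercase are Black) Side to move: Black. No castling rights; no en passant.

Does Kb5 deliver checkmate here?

After Kb5: white king on a1; in check: yes, from the black rook on a5.
White has 2 legal replies: Kb2, Qxa5+.
In check but a legal move exists → not checkmate.

no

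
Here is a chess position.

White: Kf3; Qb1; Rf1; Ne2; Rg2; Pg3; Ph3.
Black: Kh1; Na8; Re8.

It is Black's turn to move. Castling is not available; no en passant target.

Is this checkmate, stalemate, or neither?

checkmate

Black to move; black king on h1.
In check: yes, from the white rook on f1.
King squares — g1: attacked by Rf1; g2: attacked by Kf3; h2: attacked by Rg2.
Legal moves for Black: none.
In check with no legal moves → checkmate.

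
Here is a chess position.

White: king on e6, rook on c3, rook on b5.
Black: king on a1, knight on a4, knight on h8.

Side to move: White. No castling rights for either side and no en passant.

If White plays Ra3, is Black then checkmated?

After Ra3: black king on a1; in check: yes, from the white rook on a3.
King squares — b1: attacked by Rb5; a2: attacked by Ra3; b2: attacked by Rb5.
Black has no legal moves → checkmate.

yes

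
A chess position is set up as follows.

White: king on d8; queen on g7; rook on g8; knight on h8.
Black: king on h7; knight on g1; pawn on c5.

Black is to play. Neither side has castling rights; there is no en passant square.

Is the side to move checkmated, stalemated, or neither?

Black to move; black king on h7.
In check: yes, from the white queen on g7.
King squares — g6: attacked by Qg7; h6: attacked by Qg7; g7: attacked by Rg8; g8: attacked by Qg7; h8: attacked by Qg7.
Legal moves for Black: none.
In check with no legal moves → checkmate.

checkmate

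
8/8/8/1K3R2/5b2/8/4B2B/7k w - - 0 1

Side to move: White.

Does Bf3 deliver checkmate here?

no

After Bf3: black king on h1; in check: yes, from the white bishop on f3.
Black has 1 legal reply: Kxh2.
In check but a legal move exists → not checkmate.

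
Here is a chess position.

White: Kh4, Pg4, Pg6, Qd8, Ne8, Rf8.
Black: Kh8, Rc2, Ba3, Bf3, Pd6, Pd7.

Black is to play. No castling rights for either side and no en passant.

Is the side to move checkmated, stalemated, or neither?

Black to move; black king on h8.
In check: yes, from the white rook on f8.
King squares — g7: attacked by Ne8; h7: attacked by Pg6; g8: attacked by Rf8.
Legal moves for Black: none.
In check with no legal moves → checkmate.

checkmate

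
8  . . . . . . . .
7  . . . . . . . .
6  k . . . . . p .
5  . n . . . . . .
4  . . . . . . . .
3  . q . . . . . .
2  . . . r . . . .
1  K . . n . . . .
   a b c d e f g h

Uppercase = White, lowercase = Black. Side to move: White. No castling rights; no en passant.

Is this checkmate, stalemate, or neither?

White to move; white king on a1.
In check: no.
King squares — b1: attacked by Qb3; a2: attacked by Rd2; b2: attacked by Nd1.
Legal moves for White: none.
Not in check and no legal moves → stalemate.

stalemate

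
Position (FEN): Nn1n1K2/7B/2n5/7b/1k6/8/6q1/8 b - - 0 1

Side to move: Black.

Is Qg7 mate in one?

After Qg7: white king on f8; in check: yes, from the black queen on g7.
White has 1 legal reply: Kxg7.
In check but a legal move exists → not checkmate.

no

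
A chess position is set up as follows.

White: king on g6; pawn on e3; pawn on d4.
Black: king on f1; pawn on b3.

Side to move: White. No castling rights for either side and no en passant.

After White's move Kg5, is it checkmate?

no

After Kg5: black king on f1; in check: no.
Black is not in check, so this cannot be checkmate.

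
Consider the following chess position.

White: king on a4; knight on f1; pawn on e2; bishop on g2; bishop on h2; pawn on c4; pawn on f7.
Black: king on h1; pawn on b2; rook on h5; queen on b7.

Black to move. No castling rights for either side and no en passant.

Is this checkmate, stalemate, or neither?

neither

Black to move; black king on h1.
In check: yes, from the white bishop on g2.
King squares — g1: attacked by Bh2; g2: available; h2: attacked by Nf1.
Legal moves for Black: Kxg2, Qxg2.
Black is in check but has 2 legal moves → neither.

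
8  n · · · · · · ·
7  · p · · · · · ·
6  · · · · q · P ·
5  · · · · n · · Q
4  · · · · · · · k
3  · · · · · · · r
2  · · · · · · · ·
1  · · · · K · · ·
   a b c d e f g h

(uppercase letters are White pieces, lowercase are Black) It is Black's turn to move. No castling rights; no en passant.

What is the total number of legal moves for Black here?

2

Black to move; king on h4.
In check: yes, from the white queen on h5.
Legal moves: Kxh5, Kg3.
Count: 2.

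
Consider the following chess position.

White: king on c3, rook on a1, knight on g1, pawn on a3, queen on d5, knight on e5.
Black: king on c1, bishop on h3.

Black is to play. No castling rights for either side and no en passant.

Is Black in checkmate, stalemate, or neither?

Black to move; black king on c1.
In check: yes, from the white rook on a1.
King squares — b1: attacked by Ra1; d1: attacked by Ra1; b2: attacked by Kc3; c2: attacked by Kc3; d2: attacked by Kc3.
Legal moves for Black: none.
In check with no legal moves → checkmate.

checkmate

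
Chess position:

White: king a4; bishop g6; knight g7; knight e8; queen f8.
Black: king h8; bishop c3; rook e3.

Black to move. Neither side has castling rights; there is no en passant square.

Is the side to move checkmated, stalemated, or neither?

checkmate

Black to move; black king on h8.
In check: yes, from the white queen on f8.
King squares — g7: attacked by Ne8; h7: attacked by Bg6; g8: attacked by Qf8.
Legal moves for Black: none.
In check with no legal moves → checkmate.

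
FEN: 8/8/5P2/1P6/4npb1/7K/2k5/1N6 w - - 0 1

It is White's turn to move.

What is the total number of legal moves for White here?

White to move; king on h3.
In check: yes, from the black bishop on g4.
Legal moves: Kh4, Kxg4, Kh2, Kg2.
Count: 4.

4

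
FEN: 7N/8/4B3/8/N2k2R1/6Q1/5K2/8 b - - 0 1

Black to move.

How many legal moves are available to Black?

Black to move; king on d4.
In check: yes, from the white rook on g4.
Legal moves: none.
Count: 0.

0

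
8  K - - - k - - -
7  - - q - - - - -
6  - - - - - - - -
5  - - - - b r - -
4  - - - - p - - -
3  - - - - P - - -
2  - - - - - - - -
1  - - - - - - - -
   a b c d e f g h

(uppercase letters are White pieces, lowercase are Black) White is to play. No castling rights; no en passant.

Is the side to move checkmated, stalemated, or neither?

stalemate

White to move; white king on a8.
In check: no.
King squares — a7: attacked by Qc7; b7: attacked by Qc7; b8: attacked by Qc7.
Legal moves for White: none.
Not in check and no legal moves → stalemate.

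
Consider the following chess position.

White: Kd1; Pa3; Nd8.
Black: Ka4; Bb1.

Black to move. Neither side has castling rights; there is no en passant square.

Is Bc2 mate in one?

After Bc2: white king on d1; in check: yes, from the black bishop on c2.
White has 5 legal replies: Ke2, Kd2, Kxc2, Ke1, Kc1.
In check but a legal move exists → not checkmate.

no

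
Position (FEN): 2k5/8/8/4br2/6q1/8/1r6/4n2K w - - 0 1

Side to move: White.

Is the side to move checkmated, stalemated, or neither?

White to move; white king on h1.
In check: no.
King squares — g1: attacked by Qg4; g2: attacked by Ne1; h2: attacked by Rb2.
Legal moves for White: none.
Not in check and no legal moves → stalemate.

stalemate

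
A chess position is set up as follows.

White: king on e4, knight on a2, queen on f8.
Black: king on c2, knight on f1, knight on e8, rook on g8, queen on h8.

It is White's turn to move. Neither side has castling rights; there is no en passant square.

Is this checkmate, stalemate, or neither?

neither

White to move; white king on e4.
In check: no.
Legal moves for White include: Qxg8, Qxe8, Qg7, Qf7, Qe7, Qh6, Qf6, Qd6, Qf5, Qc5+, Qf4, Qb4, Qf3, Qa3, Qf2+, Qxf1, Kf5, Kd5, ... (list truncated; more exist).
White has legal moves and is not in check → neither.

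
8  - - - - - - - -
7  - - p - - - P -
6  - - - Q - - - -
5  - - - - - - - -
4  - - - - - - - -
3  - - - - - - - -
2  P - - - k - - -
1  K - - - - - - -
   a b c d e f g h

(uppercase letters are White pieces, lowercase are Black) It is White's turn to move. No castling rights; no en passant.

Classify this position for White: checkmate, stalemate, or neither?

White to move; white king on a1.
In check: no.
Legal moves for White include: Qf8, Qd8, Qe7+, Qd7, Qxc7, Qh6, Qg6, Qf6, Qe6+, Qc6, Qb6, Qa6+, Qe5+, Qd5, Qc5, Qf4, Qd4, Qb4, ... (list truncated; more exist).
White has legal moves and is not in check → neither.

neither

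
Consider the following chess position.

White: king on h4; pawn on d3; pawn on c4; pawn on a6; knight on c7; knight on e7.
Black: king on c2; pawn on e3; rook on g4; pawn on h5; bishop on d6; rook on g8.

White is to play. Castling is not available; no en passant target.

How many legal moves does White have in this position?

2

White to move; king on h4.
In check: yes, from the black rook on g4.
Legal moves: Kxh5, Kh3.
Count: 2.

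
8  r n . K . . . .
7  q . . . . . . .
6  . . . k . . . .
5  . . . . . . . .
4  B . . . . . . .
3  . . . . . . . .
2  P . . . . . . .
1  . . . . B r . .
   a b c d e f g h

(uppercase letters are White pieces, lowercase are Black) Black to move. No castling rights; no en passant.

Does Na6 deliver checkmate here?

yes

After Na6: white king on d8; in check: yes, from the black rook on a8.
King squares — c7: attacked by Na6; d7: attacked by Kd6; e7: attacked by Kd6; c8: attacked by Ra8; e8: attacked by Ra8.
White has no legal moves → checkmate.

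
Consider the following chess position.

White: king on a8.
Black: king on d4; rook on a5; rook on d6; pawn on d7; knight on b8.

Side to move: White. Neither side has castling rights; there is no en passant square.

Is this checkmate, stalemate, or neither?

neither

White to move; white king on a8.
In check: yes, from the black rook on a5.
Legal moves for White: Kxb8, Kb7.
White is in check but has 2 legal moves → neither.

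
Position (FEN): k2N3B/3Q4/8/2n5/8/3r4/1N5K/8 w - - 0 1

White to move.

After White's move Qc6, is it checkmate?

After Qc6: black king on a8; in check: yes, from the white queen on c6.
Black has 3 legal replies: Kb8, Ka7, Nb7.
In check but a legal move exists → not checkmate.

no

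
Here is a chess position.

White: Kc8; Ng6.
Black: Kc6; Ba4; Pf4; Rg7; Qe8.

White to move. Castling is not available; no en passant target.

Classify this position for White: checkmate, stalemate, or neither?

checkmate

White to move; white king on c8.
In check: yes, from the black queen on e8.
King squares — b7: attacked by Kc6; c7: attacked by Kc6; d7: attacked by Kc6; b8: attacked by Qe8; d8: attacked by Qe8.
Legal moves for White: none.
In check with no legal moves → checkmate.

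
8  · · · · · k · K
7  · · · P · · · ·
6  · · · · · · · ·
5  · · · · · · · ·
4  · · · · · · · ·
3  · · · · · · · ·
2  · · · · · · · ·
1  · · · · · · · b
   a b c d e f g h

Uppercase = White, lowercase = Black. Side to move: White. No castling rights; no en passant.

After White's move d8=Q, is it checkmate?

After d8=Q: black king on f8; in check: yes, from the white queen on d8.
Black has 1 legal reply: Kf7.
In check but a legal move exists → not checkmate.

no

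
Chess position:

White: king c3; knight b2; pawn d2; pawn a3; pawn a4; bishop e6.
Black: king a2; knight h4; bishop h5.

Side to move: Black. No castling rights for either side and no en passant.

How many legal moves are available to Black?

Black to move; king on a2.
In check: yes, from the white bishop on e6.
Legal moves: Kxa3, Kb1, Ka1.
Count: 3.

3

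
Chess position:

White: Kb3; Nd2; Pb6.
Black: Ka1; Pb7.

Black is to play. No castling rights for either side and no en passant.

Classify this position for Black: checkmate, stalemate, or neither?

stalemate

Black to move; black king on a1.
In check: no.
King squares — b1: attacked by Nd2; a2: attacked by Kb3; b2: attacked by Kb3.
Legal moves for Black: none.
Not in check and no legal moves → stalemate.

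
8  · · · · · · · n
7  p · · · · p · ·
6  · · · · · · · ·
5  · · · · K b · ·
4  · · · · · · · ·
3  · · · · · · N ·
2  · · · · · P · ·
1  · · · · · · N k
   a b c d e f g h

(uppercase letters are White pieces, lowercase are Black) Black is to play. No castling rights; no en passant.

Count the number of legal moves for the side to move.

Black to move; king on h1.
In check: yes, from the white knight on g3.
Legal moves: Kh2, Kg2, Kxg1.
Count: 3.

3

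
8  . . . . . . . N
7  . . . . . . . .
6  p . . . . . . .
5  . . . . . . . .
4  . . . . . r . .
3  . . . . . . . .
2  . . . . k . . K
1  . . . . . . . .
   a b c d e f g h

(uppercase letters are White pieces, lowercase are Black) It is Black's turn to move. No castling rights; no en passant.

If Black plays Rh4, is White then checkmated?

no

After Rh4: white king on h2; in check: yes, from the black rook on h4.
White has 3 legal replies: Kg3, Kg2, Kg1.
In check but a legal move exists → not checkmate.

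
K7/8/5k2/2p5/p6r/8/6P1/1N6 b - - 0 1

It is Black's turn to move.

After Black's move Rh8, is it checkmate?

no

After Rh8: white king on a8; in check: yes, from the black rook on h8.
White has 2 legal replies: Kb7, Ka7.
In check but a legal move exists → not checkmate.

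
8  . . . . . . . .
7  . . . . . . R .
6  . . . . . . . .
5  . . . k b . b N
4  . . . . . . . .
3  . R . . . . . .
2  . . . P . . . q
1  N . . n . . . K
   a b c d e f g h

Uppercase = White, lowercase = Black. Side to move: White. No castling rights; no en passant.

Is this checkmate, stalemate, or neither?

White to move; white king on h1.
In check: yes, from the black queen on h2.
King squares — g1: attacked by Qh2; g2: attacked by Qh2; h2: attacked by Be5.
Legal moves for White: none.
In check with no legal moves → checkmate.

checkmate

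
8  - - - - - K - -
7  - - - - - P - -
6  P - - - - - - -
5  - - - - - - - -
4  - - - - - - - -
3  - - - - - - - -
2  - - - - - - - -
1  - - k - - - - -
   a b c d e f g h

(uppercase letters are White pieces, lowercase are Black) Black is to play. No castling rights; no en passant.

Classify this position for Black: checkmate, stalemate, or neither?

Black to move; black king on c1.
In check: no.
Legal moves for Black: Kd2, Kc2, Kb2, Kd1, Kb1.
Black has 5 legal moves and is not in check → neither.

neither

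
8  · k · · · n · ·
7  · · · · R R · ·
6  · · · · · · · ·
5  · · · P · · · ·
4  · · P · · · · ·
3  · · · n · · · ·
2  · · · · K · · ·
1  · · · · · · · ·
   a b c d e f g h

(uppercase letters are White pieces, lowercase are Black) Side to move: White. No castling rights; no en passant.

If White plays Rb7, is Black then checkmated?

no

After Rb7: black king on b8; in check: yes, from the white rook on b7.
Black has 2 legal replies: Kc8, Ka8.
In check but a legal move exists → not checkmate.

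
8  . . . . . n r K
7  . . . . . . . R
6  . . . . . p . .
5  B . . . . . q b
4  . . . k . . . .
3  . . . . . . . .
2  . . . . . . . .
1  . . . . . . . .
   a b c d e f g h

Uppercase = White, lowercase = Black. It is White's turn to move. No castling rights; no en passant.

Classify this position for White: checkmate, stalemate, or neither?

checkmate

White to move; white king on h8.
In check: yes, from the black rook on g8.
King squares — g7: attacked by Qg5; h7: own rook; g8: attacked by Qg5.
Legal moves for White: none.
In check with no legal moves → checkmate.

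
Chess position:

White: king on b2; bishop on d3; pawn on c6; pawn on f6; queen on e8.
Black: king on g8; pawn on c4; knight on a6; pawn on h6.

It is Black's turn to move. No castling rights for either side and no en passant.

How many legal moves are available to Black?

0

Black to move; king on g8.
In check: yes, from the white queen on e8.
Legal moves: none.
Count: 0.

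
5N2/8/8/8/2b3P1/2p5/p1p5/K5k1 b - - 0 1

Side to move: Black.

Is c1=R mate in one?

yes

After c1=R: white king on a1; in check: yes, from the black rook on c1.
King squares — b1: attacked by Rc1; a2: attacked by Bc4; b2: attacked by Pc3.
White has no legal moves → checkmate.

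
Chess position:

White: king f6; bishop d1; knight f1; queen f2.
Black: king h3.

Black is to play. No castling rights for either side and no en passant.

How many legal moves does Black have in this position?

0

Black to move; king on h3.
In check: no.
Legal moves: none.
Count: 0.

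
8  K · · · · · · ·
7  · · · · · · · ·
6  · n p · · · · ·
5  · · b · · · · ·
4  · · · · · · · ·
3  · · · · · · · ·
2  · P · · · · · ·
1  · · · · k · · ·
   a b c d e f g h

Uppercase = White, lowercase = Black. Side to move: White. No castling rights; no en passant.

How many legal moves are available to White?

3

White to move; king on a8.
In check: yes, from the black knight on b6.
Legal moves: Kb8, Kb7, Ka7.
Count: 3.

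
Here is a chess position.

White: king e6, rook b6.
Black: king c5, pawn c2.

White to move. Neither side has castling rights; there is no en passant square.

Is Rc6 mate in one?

no

After Rc6: black king on c5; in check: yes, from the white rook on c6.
Black has 4 legal replies: Kxc6, Kb5, Kd4, Kb4.
In check but a legal move exists → not checkmate.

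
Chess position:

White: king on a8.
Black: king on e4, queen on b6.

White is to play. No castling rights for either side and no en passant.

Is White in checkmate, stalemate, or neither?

stalemate

White to move; white king on a8.
In check: no.
King squares — a7: attacked by Qb6; b7: attacked by Qb6; b8: attacked by Qb6.
Legal moves for White: none.
Not in check and no legal moves → stalemate.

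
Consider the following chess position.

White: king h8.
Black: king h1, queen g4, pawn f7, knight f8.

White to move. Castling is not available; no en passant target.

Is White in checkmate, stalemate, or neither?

stalemate

White to move; white king on h8.
In check: no.
King squares — g7: attacked by Qg4; h7: attacked by Nf8; g8: attacked by Qg4.
Legal moves for White: none.
Not in check and no legal moves → stalemate.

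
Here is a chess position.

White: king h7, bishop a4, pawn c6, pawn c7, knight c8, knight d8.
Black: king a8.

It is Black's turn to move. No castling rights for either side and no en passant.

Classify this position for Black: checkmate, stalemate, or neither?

Black to move; black king on a8.
In check: no.
King squares — a7: attacked by Nc8; b7: attacked by Pc6; b8: attacked by Pc7.
Legal moves for Black: none.
Not in check and no legal moves → stalemate.

stalemate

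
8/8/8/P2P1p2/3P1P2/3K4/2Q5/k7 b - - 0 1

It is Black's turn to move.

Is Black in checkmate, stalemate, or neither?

stalemate

Black to move; black king on a1.
In check: no.
King squares — b1: attacked by Qc2; a2: attacked by Qc2; b2: attacked by Qc2.
Legal moves for Black: none.
Not in check and no legal moves → stalemate.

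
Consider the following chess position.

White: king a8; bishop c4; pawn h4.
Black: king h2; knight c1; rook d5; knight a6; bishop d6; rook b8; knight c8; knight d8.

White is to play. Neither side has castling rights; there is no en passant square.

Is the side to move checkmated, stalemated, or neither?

White to move; white king on a8.
In check: yes, from the black rook on b8.
King squares — a7: attacked by Nc8; b7: attacked by Rb8; b8: attacked by Na6.
Legal moves for White: none.
In check with no legal moves → checkmate.

checkmate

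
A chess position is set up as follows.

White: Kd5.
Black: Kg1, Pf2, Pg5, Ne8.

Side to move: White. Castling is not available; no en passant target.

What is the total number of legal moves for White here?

7

White to move; king on d5.
In check: no.
Legal moves: Ke6, Kc6, Ke5, Kc5, Ke4, Kd4, Kc4.
Count: 7.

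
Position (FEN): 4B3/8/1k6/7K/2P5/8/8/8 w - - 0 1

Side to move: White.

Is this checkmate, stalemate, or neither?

White to move; white king on h5.
In check: no.
Legal moves for White: Bf7, Bd7, Bg6, Bc6, Bb5, Ba4, Kh6, Kg6, Kg5, Kh4, Kg4, c5+.
White has 12 legal moves and is not in check → neither.

neither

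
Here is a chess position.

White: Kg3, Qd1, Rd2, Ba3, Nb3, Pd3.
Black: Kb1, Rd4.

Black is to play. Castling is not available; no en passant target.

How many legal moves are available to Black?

Black to move; king on b1.
In check: yes, from the white queen on d1.
Legal moves: none.
Count: 0.

0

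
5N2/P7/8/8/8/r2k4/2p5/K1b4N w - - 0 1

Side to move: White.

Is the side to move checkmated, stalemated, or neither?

White to move; white king on a1.
In check: yes, from the black rook on a3.
King squares — b1: attacked by Pc2; a2: attacked by Ra3; b2: attacked by Bc1.
Legal moves for White: none.
In check with no legal moves → checkmate.

checkmate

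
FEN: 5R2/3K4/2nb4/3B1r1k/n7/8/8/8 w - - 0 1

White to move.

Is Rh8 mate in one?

no

After Rh8: black king on h5; in check: yes, from the white rook on h8.
Black has 3 legal replies: Kg6, Kg5, Kg4.
In check but a legal move exists → not checkmate.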